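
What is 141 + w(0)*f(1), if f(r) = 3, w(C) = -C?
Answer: 141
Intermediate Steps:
141 + w(0)*f(1) = 141 - 1*0*3 = 141 + 0*3 = 141 + 0 = 141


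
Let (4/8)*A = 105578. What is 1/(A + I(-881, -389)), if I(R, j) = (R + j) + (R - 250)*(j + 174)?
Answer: 1/453051 ≈ 2.2073e-6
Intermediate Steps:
A = 211156 (A = 2*105578 = 211156)
I(R, j) = R + j + (-250 + R)*(174 + j) (I(R, j) = (R + j) + (-250 + R)*(174 + j) = R + j + (-250 + R)*(174 + j))
1/(A + I(-881, -389)) = 1/(211156 + (-43500 - 249*(-389) + 175*(-881) - 881*(-389))) = 1/(211156 + (-43500 + 96861 - 154175 + 342709)) = 1/(211156 + 241895) = 1/453051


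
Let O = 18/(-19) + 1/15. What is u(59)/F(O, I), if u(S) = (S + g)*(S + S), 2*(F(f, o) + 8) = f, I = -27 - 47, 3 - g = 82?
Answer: 1345200/4811 ≈ 279.61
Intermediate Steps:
g = -79 (g = 3 - 1*82 = 3 - 82 = -79)
I = -74
O = -251/285 (O = 18*(-1/19) + 1*(1/15) = -18/19 + 1/15 = -251/285 ≈ -0.88070)
F(f, o) = -8 + f/2
u(S) = 2*S*(-79 + S) (u(S) = (S - 79)*(S + S) = (-79 + S)*(2*S) = 2*S*(-79 + S))
u(59)/F(O, I) = (2*59*(-79 + 59))/(-8 + (1/2)*(-251/285)) = (2*59*(-20))/(-8 - 251/570) = -2360/(-4811/570) = -2360*(-570/4811) = 1345200/4811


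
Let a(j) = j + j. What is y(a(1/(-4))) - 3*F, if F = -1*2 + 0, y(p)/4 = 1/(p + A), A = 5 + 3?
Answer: 98/15 ≈ 6.5333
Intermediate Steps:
A = 8
a(j) = 2*j
y(p) = 4/(8 + p) (y(p) = 4/(p + 8) = 4/(8 + p))
F = -2 (F = -2 + 0 = -2)
y(a(1/(-4))) - 3*F = 4/(8 + 2*(1/(-4))) - 3*(-2) = 4/(8 + 2*(1*(-1/4))) + 6 = 4/(8 + 2*(-1/4)) + 6 = 4/(8 - 1/2) + 6 = 4/(15/2) + 6 = 4*(2/15) + 6 = 8/15 + 6 = 98/15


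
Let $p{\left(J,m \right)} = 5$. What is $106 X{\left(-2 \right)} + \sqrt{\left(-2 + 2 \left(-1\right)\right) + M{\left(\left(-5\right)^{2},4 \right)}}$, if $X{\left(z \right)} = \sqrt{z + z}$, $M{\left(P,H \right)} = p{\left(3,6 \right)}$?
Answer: $1 + 212 i \approx 1.0 + 212.0 i$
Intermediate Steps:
$M{\left(P,H \right)} = 5$
$X{\left(z \right)} = \sqrt{2} \sqrt{z}$ ($X{\left(z \right)} = \sqrt{2 z} = \sqrt{2} \sqrt{z}$)
$106 X{\left(-2 \right)} + \sqrt{\left(-2 + 2 \left(-1\right)\right) + M{\left(\left(-5\right)^{2},4 \right)}} = 106 \sqrt{2} \sqrt{-2} + \sqrt{\left(-2 + 2 \left(-1\right)\right) + 5} = 106 \sqrt{2} i \sqrt{2} + \sqrt{\left(-2 - 2\right) + 5} = 106 \cdot 2 i + \sqrt{-4 + 5} = 212 i + \sqrt{1} = 212 i + 1 = 1 + 212 i$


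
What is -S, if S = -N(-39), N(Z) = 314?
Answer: 314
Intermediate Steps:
S = -314 (S = -1*314 = -314)
-S = -1*(-314) = 314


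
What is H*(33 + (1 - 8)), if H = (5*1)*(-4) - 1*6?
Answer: -676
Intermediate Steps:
H = -26 (H = 5*(-4) - 6 = -20 - 6 = -26)
H*(33 + (1 - 8)) = -26*(33 + (1 - 8)) = -26*(33 - 7) = -26*26 = -676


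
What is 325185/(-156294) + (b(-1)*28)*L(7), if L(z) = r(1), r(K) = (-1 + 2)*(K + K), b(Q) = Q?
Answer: -159257/2742 ≈ -58.081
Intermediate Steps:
r(K) = 2*K (r(K) = 1*(2*K) = 2*K)
L(z) = 2 (L(z) = 2*1 = 2)
325185/(-156294) + (b(-1)*28)*L(7) = 325185/(-156294) - 1*28*2 = 325185*(-1/156294) - 28*2 = -5705/2742 - 56 = -159257/2742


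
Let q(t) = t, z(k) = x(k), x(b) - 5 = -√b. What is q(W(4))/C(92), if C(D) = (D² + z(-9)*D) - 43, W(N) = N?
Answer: 35524/78948337 + 1104*I/78948337 ≈ 0.00044997 + 1.3984e-5*I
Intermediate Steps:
x(b) = 5 - √b
z(k) = 5 - √k
C(D) = -43 + D² + D*(5 - 3*I) (C(D) = (D² + (5 - √(-9))*D) - 43 = (D² + (5 - 3*I)*D) - 43 = (D² + D*(5 - 3*I)) - 43 = -43 + D² + D*(5 - 3*I))
q(W(4))/C(92) = 4/(-43 + 92² + 92*(5 - 3*I)) = 4/(-43 + 8464 + (460 - 276*I)) = 4/(8881 - 276*I) = 4*((8881 + 276*I)/78948337) = 4*(8881 + 276*I)/78948337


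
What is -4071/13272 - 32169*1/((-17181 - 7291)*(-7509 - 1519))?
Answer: -765175229/2493389152 ≈ -0.30688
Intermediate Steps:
-4071/13272 - 32169*1/((-17181 - 7291)*(-7509 - 1519)) = -4071*1/13272 - 32169/((-9028*(-24472))) = -1357/4424 - 32169/220933216 = -765175229/2493389152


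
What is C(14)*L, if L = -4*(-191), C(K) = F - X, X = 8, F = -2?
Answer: -7640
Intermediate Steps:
C(K) = -10 (C(K) = -2 - 1*8 = -2 - 8 = -10)
L = 764
C(14)*L = -10*764 = -7640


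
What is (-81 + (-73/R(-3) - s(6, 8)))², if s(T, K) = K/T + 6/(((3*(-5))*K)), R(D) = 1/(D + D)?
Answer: 455523649/3600 ≈ 1.2653e+5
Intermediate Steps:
R(D) = 1/(2*D)
s(T, K) = -2/(5*K) + K/T (s(T, K) = K/T + 6/((-15*K)) = K/T + 6*(-1/(15*K)) = K/T - 2/(5*K) = -2/(5*K) + K/T)
(-81 + (-73/R(-3) - s(6, 8)))² = (-81 + (-73/((½)/(-3)) - (-⅖/8 + 8/6)))² = (-81 + (-73/((½)*(-⅓)) - (-⅖*⅛ + 8*(⅙))))² = (-81 + (-73/(-⅙) - (-1/20 + 4/3)))² = (-81 + (-73*(-6) - 1*77/60))² = (-81 + (438 - 77/60))² = (-81 + 26203/60)² = (21343/60)² = 455523649/3600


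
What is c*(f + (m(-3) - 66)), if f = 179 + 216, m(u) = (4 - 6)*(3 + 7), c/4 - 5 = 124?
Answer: 159444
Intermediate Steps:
c = 516 (c = 20 + 4*124 = 20 + 496 = 516)
m(u) = -20 (m(u) = -2*10 = -20)
f = 395
c*(f + (m(-3) - 66)) = 516*(395 + (-20 - 66)) = 516*(395 - 86) = 516*309 = 159444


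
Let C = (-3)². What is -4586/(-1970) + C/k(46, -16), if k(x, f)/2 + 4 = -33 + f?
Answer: 234193/104410 ≈ 2.2430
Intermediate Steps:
k(x, f) = -74 + 2*f (k(x, f) = -8 + 2*(-33 + f) = -8 + (-66 + 2*f) = -74 + 2*f)
C = 9
-4586/(-1970) + C/k(46, -16) = -4586/(-1970) + 9/(-74 + 2*(-16)) = -4586*(-1/1970) + 9/(-74 - 32) = 2293/985 + 9/(-106) = 2293/985 + 9*(-1/106) = 2293/985 - 9/106 = 234193/104410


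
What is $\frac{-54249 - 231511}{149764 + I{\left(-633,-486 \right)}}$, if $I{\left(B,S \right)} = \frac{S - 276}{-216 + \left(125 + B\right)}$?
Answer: $- \frac{103445120}{54214949} \approx -1.9081$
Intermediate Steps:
$I{\left(B,S \right)} = \frac{-276 + S}{-91 + B}$
$\frac{-54249 - 231511}{149764 + I{\left(-633,-486 \right)}} = \frac{-54249 - 231511}{149764 + \frac{-276 - 486}{-91 - 633}} = - \frac{285760}{149764 + \frac{1}{-724} \left(-762\right)} = - \frac{285760}{149764 - - \frac{381}{362}} = - \frac{285760}{149764 + \frac{381}{362}} = - \frac{285760}{\frac{54214949}{362}} = \left(-285760\right) \frac{362}{54214949} = - \frac{103445120}{54214949}$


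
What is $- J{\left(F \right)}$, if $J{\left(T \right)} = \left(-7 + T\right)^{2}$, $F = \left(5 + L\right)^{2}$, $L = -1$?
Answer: $-81$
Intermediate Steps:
$F = 16$ ($F = \left(5 - 1\right)^{2} = 4^{2} = 16$)
$- J{\left(F \right)} = - \left(-7 + 16\right)^{2} = - 9^{2} = \left(-1\right) 81 = -81$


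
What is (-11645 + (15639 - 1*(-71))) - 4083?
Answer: -18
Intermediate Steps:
(-11645 + (15639 - 1*(-71))) - 4083 = (-11645 + (15639 + 71)) - 4083 = (-11645 + 15710) - 4083 = 4065 - 4083 = -18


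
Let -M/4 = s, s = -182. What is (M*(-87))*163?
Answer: -10323768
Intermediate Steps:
M = 728 (M = -4*(-182) = 728)
(M*(-87))*163 = (728*(-87))*163 = -63336*163 = -10323768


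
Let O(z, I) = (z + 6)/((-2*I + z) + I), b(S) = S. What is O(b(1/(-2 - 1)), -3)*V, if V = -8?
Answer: -17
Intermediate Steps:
O(z, I) = (6 + z)/(z - I) (O(z, I) = (6 + z)/((z - 2*I) + I) = (6 + z)/(z - I))
O(b(1/(-2 - 1)), -3)*V = ((6 + 1/(-2 - 1))/(1/(-2 - 1) - 1*(-3)))*(-8) = ((6 + 1/(-3))/(1/(-3) + 3))*(-8) = ((6 - ⅓)/(-⅓ + 3))*(-8) = ((17/3)/(8/3))*(-8) = ((3/8)*(17/3))*(-8) = (17/8)*(-8) = -17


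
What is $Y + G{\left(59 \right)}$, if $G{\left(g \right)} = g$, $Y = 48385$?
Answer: $48444$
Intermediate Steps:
$Y + G{\left(59 \right)} = 48385 + 59 = 48444$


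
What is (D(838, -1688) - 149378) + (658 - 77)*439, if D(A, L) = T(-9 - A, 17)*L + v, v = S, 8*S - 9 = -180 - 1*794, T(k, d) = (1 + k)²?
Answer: -9664184381/8 ≈ -1.2080e+9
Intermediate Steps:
S = -965/8 (S = 9/8 + (-180 - 1*794)/8 = 9/8 + (-180 - 794)/8 = 9/8 + (⅛)*(-974) = 9/8 - 487/4 = -965/8 ≈ -120.63)
v = -965/8 ≈ -120.63
D(A, L) = -965/8 + L*(-8 - A)² (D(A, L) = (1 + (-9 - A))²*L - 965/8 = (-8 - A)²*L - 965/8 = L*(-8 - A)² - 965/8 = -965/8 + L*(-8 - A)²)
(D(838, -1688) - 149378) + (658 - 77)*439 = ((-965/8 - 1688*(8 + 838)²) - 149378) + (658 - 77)*439 = ((-965/8 - 1688*846²) - 149378) + 581*439 = ((-965/8 - 1688*715716) - 149378) + 255059 = ((-965/8 - 1208128608) - 149378) + 255059 = (-9665029829/8 - 149378) + 255059 = -9666224853/8 + 255059 = -9664184381/8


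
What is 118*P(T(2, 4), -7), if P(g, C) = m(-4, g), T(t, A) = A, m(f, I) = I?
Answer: 472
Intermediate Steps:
P(g, C) = g
118*P(T(2, 4), -7) = 118*4 = 472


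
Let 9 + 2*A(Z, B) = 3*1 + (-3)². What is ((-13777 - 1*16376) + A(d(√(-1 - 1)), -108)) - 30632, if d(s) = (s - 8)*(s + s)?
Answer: -121567/2 ≈ -60784.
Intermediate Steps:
d(s) = 2*s*(-8 + s) (d(s) = (-8 + s)*(2*s) = 2*s*(-8 + s))
A(Z, B) = 3/2 (A(Z, B) = -9/2 + (3*1 + (-3)²)/2 = -9/2 + (3 + 9)/2 = -9/2 + (½)*12 = -9/2 + 6 = 3/2)
((-13777 - 1*16376) + A(d(√(-1 - 1)), -108)) - 30632 = ((-13777 - 1*16376) + 3/2) - 30632 = ((-13777 - 16376) + 3/2) - 30632 = (-30153 + 3/2) - 30632 = -60303/2 - 30632 = -121567/2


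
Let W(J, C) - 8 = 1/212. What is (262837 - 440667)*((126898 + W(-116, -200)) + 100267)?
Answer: -4282206595455/106 ≈ -4.0398e+10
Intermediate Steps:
W(J, C) = 1697/212 (W(J, C) = 8 + 1/212 = 1697/212)
(262837 - 440667)*((126898 + W(-116, -200)) + 100267) = (262837 - 440667)*((126898 + 1697/212) + 100267) = -177830*(26904073/212 + 100267) = -177830*48160677/212 = -4282206595455/106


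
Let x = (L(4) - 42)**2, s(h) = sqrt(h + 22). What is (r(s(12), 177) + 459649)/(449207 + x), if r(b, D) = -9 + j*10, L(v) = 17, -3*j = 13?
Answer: 689395/674748 ≈ 1.0217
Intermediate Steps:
j = -13/3 (j = -1/3*13 = -13/3 ≈ -4.3333)
s(h) = sqrt(22 + h)
x = 625 (x = (17 - 42)**2 = (-25)**2 = 625)
r(b, D) = -157/3 (r(b, D) = -9 - 13/3*10 = -9 - 130/3 = -157/3)
(r(s(12), 177) + 459649)/(449207 + x) = (-157/3 + 459649)/(449207 + 625) = (1378790/3)/449832 = (1378790/3)*(1/449832) = 689395/674748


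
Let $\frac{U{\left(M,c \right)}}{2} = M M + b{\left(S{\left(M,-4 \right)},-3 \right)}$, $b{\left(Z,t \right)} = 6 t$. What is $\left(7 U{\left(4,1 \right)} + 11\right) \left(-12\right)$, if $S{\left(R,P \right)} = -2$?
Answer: $204$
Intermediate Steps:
$U{\left(M,c \right)} = -36 + 2 M^{2}$ ($U{\left(M,c \right)} = 2 \left(M M + 6 \left(-3\right)\right) = 2 \left(M^{2} - 18\right) = 2 \left(-18 + M^{2}\right) = -36 + 2 M^{2}$)
$\left(7 U{\left(4,1 \right)} + 11\right) \left(-12\right) = \left(7 \left(-36 + 2 \cdot 4^{2}\right) + 11\right) \left(-12\right) = \left(7 \left(-36 + 2 \cdot 16\right) + 11\right) \left(-12\right) = \left(7 \left(-36 + 32\right) + 11\right) \left(-12\right) = \left(7 \left(-4\right) + 11\right) \left(-12\right) = \left(-28 + 11\right) \left(-12\right) = \left(-17\right) \left(-12\right) = 204$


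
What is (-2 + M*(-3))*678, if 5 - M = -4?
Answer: -19662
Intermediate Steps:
M = 9 (M = 5 - 1*(-4) = 5 + 4 = 9)
(-2 + M*(-3))*678 = (-2 + 9*(-3))*678 = (-2 - 27)*678 = -29*678 = -19662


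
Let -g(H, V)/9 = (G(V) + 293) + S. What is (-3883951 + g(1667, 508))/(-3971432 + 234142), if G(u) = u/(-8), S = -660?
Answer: 7760153/7474580 ≈ 1.0382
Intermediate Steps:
G(u) = -u/8 (G(u) = u*(-⅛) = -u/8)
g(H, V) = 3303 + 9*V/8 (g(H, V) = -9*((-V/8 + 293) - 660) = -9*((293 - V/8) - 660) = -9*(-367 - V/8) = 3303 + 9*V/8)
(-3883951 + g(1667, 508))/(-3971432 + 234142) = (-3883951 + (3303 + (9/8)*508))/(-3971432 + 234142) = (-3883951 + (3303 + 1143/2))/(-3737290) = (-3883951 + 7749/2)*(-1/3737290) = -7760153/2*(-1/3737290) = 7760153/7474580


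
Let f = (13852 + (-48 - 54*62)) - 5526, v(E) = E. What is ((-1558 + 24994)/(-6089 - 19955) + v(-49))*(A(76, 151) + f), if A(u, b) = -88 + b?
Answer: -1622215714/6511 ≈ -2.4915e+5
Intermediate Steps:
f = 4930 (f = (13852 + (-48 - 3348)) - 5526 = (13852 - 3396) - 5526 = 10456 - 5526 = 4930)
((-1558 + 24994)/(-6089 - 19955) + v(-49))*(A(76, 151) + f) = ((-1558 + 24994)/(-6089 - 19955) - 49)*((-88 + 151) + 4930) = (23436/(-26044) - 49)*(63 + 4930) = (23436*(-1/26044) - 49)*4993 = (-5859/6511 - 49)*4993 = -324898/6511*4993 = -1622215714/6511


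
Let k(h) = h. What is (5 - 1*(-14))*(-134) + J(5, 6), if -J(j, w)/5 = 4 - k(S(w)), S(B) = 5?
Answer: -2541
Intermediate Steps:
J(j, w) = 5 (J(j, w) = -5*(4 - 1*5) = -5*(4 - 5) = -5*(-1) = 5)
(5 - 1*(-14))*(-134) + J(5, 6) = (5 - 1*(-14))*(-134) + 5 = (5 + 14)*(-134) + 5 = 19*(-134) + 5 = -2546 + 5 = -2541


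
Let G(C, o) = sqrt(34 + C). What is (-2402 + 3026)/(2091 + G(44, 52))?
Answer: 434928/1457401 - 208*sqrt(78)/1457401 ≈ 0.29717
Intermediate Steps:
(-2402 + 3026)/(2091 + G(44, 52)) = (-2402 + 3026)/(2091 + sqrt(34 + 44)) = 624/(2091 + sqrt(78))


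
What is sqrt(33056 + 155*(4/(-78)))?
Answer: sqrt(50266086)/39 ≈ 181.79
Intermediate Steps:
sqrt(33056 + 155*(4/(-78))) = sqrt(33056 + 155*(4*(-1/78))) = sqrt(33056 + 155*(-2/39)) = sqrt(33056 - 310/39) = sqrt(1288874/39) = sqrt(50266086)/39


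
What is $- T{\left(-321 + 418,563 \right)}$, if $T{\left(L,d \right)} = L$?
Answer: $-97$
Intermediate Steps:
$- T{\left(-321 + 418,563 \right)} = - (-321 + 418) = \left(-1\right) 97 = -97$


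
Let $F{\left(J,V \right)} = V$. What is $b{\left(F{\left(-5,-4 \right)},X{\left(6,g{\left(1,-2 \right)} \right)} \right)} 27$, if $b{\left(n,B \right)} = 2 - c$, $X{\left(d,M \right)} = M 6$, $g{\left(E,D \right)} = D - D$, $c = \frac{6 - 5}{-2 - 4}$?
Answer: $\frac{117}{2} \approx 58.5$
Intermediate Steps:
$c = - \frac{1}{6}$ ($c = 1 \frac{1}{-6} = 1 \left(- \frac{1}{6}\right) = - \frac{1}{6} \approx -0.16667$)
$g{\left(E,D \right)} = 0$
$X{\left(d,M \right)} = 6 M$
$b{\left(n,B \right)} = \frac{13}{6}$ ($b{\left(n,B \right)} = 2 - - \frac{1}{6} = 2 + \frac{1}{6} = \frac{13}{6}$)
$b{\left(F{\left(-5,-4 \right)},X{\left(6,g{\left(1,-2 \right)} \right)} \right)} 27 = \frac{13}{6} \cdot 27 = \frac{117}{2}$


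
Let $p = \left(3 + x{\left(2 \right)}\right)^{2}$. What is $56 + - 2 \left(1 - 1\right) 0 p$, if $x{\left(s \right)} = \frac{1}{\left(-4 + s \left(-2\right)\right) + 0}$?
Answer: $56$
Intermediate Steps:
$x{\left(s \right)} = \frac{1}{-4 - 2 s}$ ($x{\left(s \right)} = \frac{1}{\left(-4 - 2 s\right) + 0} = \frac{1}{-4 - 2 s}$)
$p = \frac{529}{64}$ ($p = \left(3 - \frac{1}{4 + 2 \cdot 2}\right)^{2} = \left(3 - \frac{1}{4 + 4}\right)^{2} = \left(3 - \frac{1}{8}\right)^{2} = \left(\frac{23}{8}\right)^{2} = \frac{529}{64} \approx 8.2656$)
$56 + - 2 \left(1 - 1\right) 0 p = 56 + - 2 \left(1 - 1\right) 0 \cdot \frac{529}{64} = 56 + \left(-2\right) 0 \cdot 0 \cdot \frac{529}{64} = 56 + 0 \cdot 0 \cdot \frac{529}{64} = 56 + 0 \cdot \frac{529}{64} = 56 + 0 = 56$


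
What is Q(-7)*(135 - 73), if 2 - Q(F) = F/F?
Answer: 62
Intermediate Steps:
Q(F) = 1 (Q(F) = 2 - F/F = 2 - 1*1 = 2 - 1 = 1)
Q(-7)*(135 - 73) = 1*(135 - 73) = 1*62 = 62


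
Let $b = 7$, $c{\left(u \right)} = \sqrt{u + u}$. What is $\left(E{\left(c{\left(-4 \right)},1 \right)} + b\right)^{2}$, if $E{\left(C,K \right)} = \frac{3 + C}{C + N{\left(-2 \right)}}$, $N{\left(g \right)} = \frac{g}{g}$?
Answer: $\frac{4 \left(80 \sqrt{2} + 103 i\right)}{4 \sqrt{2} + 7 i} \approx 67.21 - 10.336 i$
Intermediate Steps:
$c{\left(u \right)} = \sqrt{2} \sqrt{u}$ ($c{\left(u \right)} = \sqrt{2 u} = \sqrt{2} \sqrt{u}$)
$N{\left(g \right)} = 1$
$E{\left(C,K \right)} = \frac{3 + C}{1 + C}$ ($E{\left(C,K \right)} = \frac{3 + C}{C + 1} = \frac{3 + C}{1 + C}$)
$\left(E{\left(c{\left(-4 \right)},1 \right)} + b\right)^{2} = \left(\frac{3 + \sqrt{2} \sqrt{-4}}{1 + \sqrt{2} \sqrt{-4}} + 7\right)^{2} = \left(\frac{3 + \sqrt{2} \cdot 2 i}{1 + \sqrt{2} \cdot 2 i} + 7\right)^{2} = \left(\frac{3 + 2 i \sqrt{2}}{1 + 2 i \sqrt{2}} + 7\right)^{2} = \left(7 + \frac{3 + 2 i \sqrt{2}}{1 + 2 i \sqrt{2}}\right)^{2}$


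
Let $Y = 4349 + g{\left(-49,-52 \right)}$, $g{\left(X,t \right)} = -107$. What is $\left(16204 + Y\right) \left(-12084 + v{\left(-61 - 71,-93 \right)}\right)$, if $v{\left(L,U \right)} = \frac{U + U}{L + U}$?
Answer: $- \frac{18528942148}{75} \approx -2.4705 \cdot 10^{8}$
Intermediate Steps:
$v{\left(L,U \right)} = \frac{2 U}{L + U}$
$Y = 4242$ ($Y = 4349 - 107 = 4242$)
$\left(16204 + Y\right) \left(-12084 + v{\left(-61 - 71,-93 \right)}\right) = \left(16204 + 4242\right) \left(-12084 + 2 \left(-93\right) \frac{1}{\left(-61 - 71\right) - 93}\right) = 20446 \left(-12084 + 2 \left(-93\right) \frac{1}{\left(-61 - 71\right) - 93}\right) = 20446 \left(-12084 + 2 \left(-93\right) \frac{1}{-132 - 93}\right) = 20446 \left(-12084 + 2 \left(-93\right) \frac{1}{-225}\right) = 20446 \left(-12084 + 2 \left(-93\right) \left(- \frac{1}{225}\right)\right) = 20446 \left(-12084 + \frac{62}{75}\right) = 20446 \left(- \frac{906238}{75}\right) = - \frac{18528942148}{75}$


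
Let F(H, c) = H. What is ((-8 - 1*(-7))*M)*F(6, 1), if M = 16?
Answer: -96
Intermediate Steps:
((-8 - 1*(-7))*M)*F(6, 1) = ((-8 - 1*(-7))*16)*6 = ((-8 + 7)*16)*6 = -1*16*6 = -16*6 = -96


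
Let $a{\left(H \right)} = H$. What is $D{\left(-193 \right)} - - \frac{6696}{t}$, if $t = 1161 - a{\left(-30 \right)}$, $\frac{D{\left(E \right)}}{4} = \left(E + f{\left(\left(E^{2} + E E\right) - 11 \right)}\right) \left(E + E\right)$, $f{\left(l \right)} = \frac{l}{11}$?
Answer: $- \frac{44356791800}{4367} \approx -1.0157 \cdot 10^{7}$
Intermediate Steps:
$f{\left(l \right)} = \frac{l}{11}$ ($f{\left(l \right)} = l \frac{1}{11} = \frac{l}{11}$)
$D{\left(E \right)} = 8 E \left(-1 + E + \frac{2 E^{2}}{11}\right)$ ($D{\left(E \right)} = 4 \left(E + \frac{\left(E^{2} + E E\right) - 11}{11}\right) \left(E + E\right) = 4 \left(E + \frac{\left(E^{2} + E^{2}\right) - 11}{11}\right) 2 E = 4 \left(E + \frac{2 E^{2} - 11}{11}\right) 2 E = 4 \left(E + \frac{-11 + 2 E^{2}}{11}\right) 2 E = 4 \left(E + \left(-1 + \frac{2 E^{2}}{11}\right)\right) 2 E = 4 \left(-1 + E + \frac{2 E^{2}}{11}\right) 2 E = 4 \cdot 2 E \left(-1 + E + \frac{2 E^{2}}{11}\right) = 8 E \left(-1 + E + \frac{2 E^{2}}{11}\right)$)
$t = 1191$ ($t = 1161 - -30 = 1161 + 30 = 1191$)
$D{\left(-193 \right)} - - \frac{6696}{t} = \frac{8}{11} \left(-193\right) \left(-11 + 2 \left(-193\right)^{2} + 11 \left(-193\right)\right) - - \frac{6696}{1191} = \frac{8}{11} \left(-193\right) \left(-11 + 2 \cdot 37249 - 2123\right) - \left(-6696\right) \frac{1}{1191} = \frac{8}{11} \left(-193\right) \left(-11 + 74498 - 2123\right) - - \frac{2232}{397} = \frac{8}{11} \left(-193\right) 72364 + \frac{2232}{397} = - \frac{111730016}{11} + \frac{2232}{397} = - \frac{44356791800}{4367}$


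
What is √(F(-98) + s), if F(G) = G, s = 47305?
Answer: √47207 ≈ 217.27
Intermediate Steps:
√(F(-98) + s) = √(-98 + 47305) = √47207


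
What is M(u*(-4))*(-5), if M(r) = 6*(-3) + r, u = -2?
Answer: 50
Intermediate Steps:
M(r) = -18 + r
M(u*(-4))*(-5) = (-18 - 2*(-4))*(-5) = (-18 + 8)*(-5) = -10*(-5) = 50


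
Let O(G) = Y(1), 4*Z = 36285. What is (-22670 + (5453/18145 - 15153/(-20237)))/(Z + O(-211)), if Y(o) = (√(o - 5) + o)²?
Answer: -63565927532469072/25428253920722975 + 28038895060224*I/25428253920722975 ≈ -2.4998 + 0.0011027*I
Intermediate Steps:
Y(o) = (o + √(-5 + o))² (Y(o) = (√(-5 + o) + o)² = (o + √(-5 + o))²)
Z = 36285/4 (Z = (¼)*36285 = 36285/4 ≈ 9071.3)
O(G) = (1 + 2*I)² (O(G) = (1 + √(-5 + 1))² = (1 + √(-4))² = (1 + 2*I)²)
(-22670 + (5453/18145 - 15153/(-20237)))/(Z + O(-211)) = (-22670 + (5453/18145 - 15153/(-20237)))/(36285/4 + (-3 + 4*I)) = (-22670 + (5453*(1/18145) - 15153*(-1/20237)))/(36273/4 + 4*I) = (-22670 + (287/955 + 15153/20237))*(16*(36273/4 - 4*I)/1315730785) = (-22670 + 20279134/19326335)*(16*(36273/4 - 4*I)/1315730785) = -7009723765056*(36273/4 - 4*I)/25428253920722975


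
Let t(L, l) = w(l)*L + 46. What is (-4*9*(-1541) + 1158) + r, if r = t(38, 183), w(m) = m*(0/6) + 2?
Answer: 56756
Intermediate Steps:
w(m) = 2 (w(m) = m*(0*(⅙)) + 2 = m*0 + 2 = 0 + 2 = 2)
t(L, l) = 46 + 2*L (t(L, l) = 2*L + 46 = 46 + 2*L)
r = 122 (r = 46 + 2*38 = 46 + 76 = 122)
(-4*9*(-1541) + 1158) + r = (-4*9*(-1541) + 1158) + 122 = (-36*(-1541) + 1158) + 122 = (55476 + 1158) + 122 = 56634 + 122 = 56756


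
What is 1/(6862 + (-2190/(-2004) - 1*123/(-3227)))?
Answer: 1077818/7397206053 ≈ 0.00014571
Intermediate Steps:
1/(6862 + (-2190/(-2004) - 1*123/(-3227))) = 1/(6862 + (-2190*(-1/2004) - 123*(-1/3227))) = 1/(6862 + (365/334 + 123/3227)) = 1/(6862 + 1218937/1077818) = 1/(7397206053/1077818) = 1077818/7397206053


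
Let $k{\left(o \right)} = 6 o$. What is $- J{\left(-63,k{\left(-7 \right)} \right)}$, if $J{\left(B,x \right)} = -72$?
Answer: $72$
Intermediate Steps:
$- J{\left(-63,k{\left(-7 \right)} \right)} = \left(-1\right) \left(-72\right) = 72$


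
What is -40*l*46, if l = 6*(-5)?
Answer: 55200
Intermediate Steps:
l = -30
-40*l*46 = -40*(-30)*46 = 1200*46 = 55200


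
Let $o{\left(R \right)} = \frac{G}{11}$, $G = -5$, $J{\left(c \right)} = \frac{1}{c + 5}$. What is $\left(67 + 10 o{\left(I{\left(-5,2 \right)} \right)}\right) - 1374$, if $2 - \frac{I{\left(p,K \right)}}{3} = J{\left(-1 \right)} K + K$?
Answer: $- \frac{14427}{11} \approx -1311.5$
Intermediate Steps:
$J{\left(c \right)} = \frac{1}{5 + c}$
$I{\left(p,K \right)} = 6 - \frac{15 K}{4}$ ($I{\left(p,K \right)} = 6 - 3 \left(\frac{K}{5 - 1} + K\right) = 6 - 3 \left(\frac{K}{4} + K\right) = 6 - 3 \frac{5 K}{4} = 6 - \frac{15 K}{4}$)
$o{\left(R \right)} = - \frac{5}{11}$
$\left(67 + 10 o{\left(I{\left(-5,2 \right)} \right)}\right) - 1374 = \left(67 + 10 \left(- \frac{5}{11}\right)\right) - 1374 = \left(67 - \frac{50}{11}\right) - 1374 = \frac{687}{11} - 1374 = - \frac{14427}{11}$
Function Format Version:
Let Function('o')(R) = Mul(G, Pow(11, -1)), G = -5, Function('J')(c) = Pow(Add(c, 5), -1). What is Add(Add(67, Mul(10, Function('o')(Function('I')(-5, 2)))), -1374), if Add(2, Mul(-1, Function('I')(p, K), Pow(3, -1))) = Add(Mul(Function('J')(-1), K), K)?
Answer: Rational(-14427, 11) ≈ -1311.5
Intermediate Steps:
Function('J')(c) = Pow(Add(5, c), -1)
Function('I')(p, K) = Add(6, Mul(Rational(-15, 4), K)) (Function('I')(p, K) = Add(6, Mul(-3, Add(Mul(Pow(Add(5, -1), -1), K), K))) = Add(6, Mul(-3, Add(Mul(Pow(4, -1), K), K))) = Add(6, Mul(-3, Add(Mul(Rational(1, 4), K), K))) = Add(6, Mul(-3, Mul(Rational(5, 4), K))) = Add(6, Mul(Rational(-15, 4), K)))
Function('o')(R) = Rational(-5, 11) (Function('o')(R) = Mul(-5, Pow(11, -1)) = Mul(-5, Rational(1, 11)) = Rational(-5, 11))
Add(Add(67, Mul(10, Function('o')(Function('I')(-5, 2)))), -1374) = Add(Add(67, Mul(10, Rational(-5, 11))), -1374) = Add(Add(67, Rational(-50, 11)), -1374) = Add(Rational(687, 11), -1374) = Rational(-14427, 11)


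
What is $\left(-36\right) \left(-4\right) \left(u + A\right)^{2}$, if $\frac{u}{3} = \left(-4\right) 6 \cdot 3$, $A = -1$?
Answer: $6780816$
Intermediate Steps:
$u = -216$ ($u = 3 \left(-4\right) 6 \cdot 3 = 3 \left(\left(-24\right) 3\right) = 3 \left(-72\right) = -216$)
$\left(-36\right) \left(-4\right) \left(u + A\right)^{2} = \left(-36\right) \left(-4\right) \left(-216 - 1\right)^{2} = 144 \left(-217\right)^{2} = 144 \cdot 47089 = 6780816$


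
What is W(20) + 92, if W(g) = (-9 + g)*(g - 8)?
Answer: 224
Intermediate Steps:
W(g) = (-9 + g)*(-8 + g)
W(20) + 92 = (72 + 20² - 17*20) + 92 = (72 + 400 - 340) + 92 = 132 + 92 = 224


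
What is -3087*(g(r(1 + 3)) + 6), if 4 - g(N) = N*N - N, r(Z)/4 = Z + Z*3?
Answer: 12415914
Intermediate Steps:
r(Z) = 16*Z (r(Z) = 4*(Z + Z*3) = 4*(Z + 3*Z) = 4*(4*Z) = 16*Z)
g(N) = 4 + N - N² (g(N) = 4 - (N*N - N) = 4 - (N² - N) = 4 + (N - N²) = 4 + N - N²)
-3087*(g(r(1 + 3)) + 6) = -3087*((4 + 16*(1 + 3) - (16*(1 + 3))²) + 6) = -3087*((4 + 16*4 - (16*4)²) + 6) = -3087*((4 + 64 - 1*64²) + 6) = -3087*((4 + 64 - 1*4096) + 6) = -3087*((4 + 64 - 4096) + 6) = -3087*(-4028 + 6) = -3087*(-4022) = 12415914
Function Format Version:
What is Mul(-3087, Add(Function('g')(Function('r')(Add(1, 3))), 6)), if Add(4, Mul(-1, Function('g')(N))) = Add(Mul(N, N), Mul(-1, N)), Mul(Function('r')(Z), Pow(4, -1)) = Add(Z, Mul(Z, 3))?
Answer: 12415914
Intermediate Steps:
Function('r')(Z) = Mul(16, Z) (Function('r')(Z) = Mul(4, Add(Z, Mul(Z, 3))) = Mul(4, Add(Z, Mul(3, Z))) = Mul(4, Mul(4, Z)) = Mul(16, Z))
Function('g')(N) = Add(4, N, Mul(-1, Pow(N, 2))) (Function('g')(N) = Add(4, Mul(-1, Add(Mul(N, N), Mul(-1, N)))) = Add(4, Mul(-1, Add(Pow(N, 2), Mul(-1, N)))) = Add(4, Add(N, Mul(-1, Pow(N, 2)))) = Add(4, N, Mul(-1, Pow(N, 2))))
Mul(-3087, Add(Function('g')(Function('r')(Add(1, 3))), 6)) = Mul(-3087, Add(Add(4, Mul(16, Add(1, 3)), Mul(-1, Pow(Mul(16, Add(1, 3)), 2))), 6)) = Mul(-3087, Add(Add(4, Mul(16, 4), Mul(-1, Pow(Mul(16, 4), 2))), 6)) = Mul(-3087, Add(Add(4, 64, Mul(-1, Pow(64, 2))), 6)) = Mul(-3087, Add(Add(4, 64, Mul(-1, 4096)), 6)) = Mul(-3087, Add(Add(4, 64, -4096), 6)) = Mul(-3087, Add(-4028, 6)) = Mul(-3087, -4022) = 12415914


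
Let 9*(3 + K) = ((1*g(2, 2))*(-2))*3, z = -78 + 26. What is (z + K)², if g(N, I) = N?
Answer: 28561/9 ≈ 3173.4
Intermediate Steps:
z = -52
K = -13/3 (K = -3 + (((1*2)*(-2))*3)/9 = -3 + ((2*(-2))*3)/9 = -3 + (-4*3)/9 = -3 + (⅑)*(-12) = -3 - 4/3 = -13/3 ≈ -4.3333)
(z + K)² = (-52 - 13/3)² = (-169/3)² = 28561/9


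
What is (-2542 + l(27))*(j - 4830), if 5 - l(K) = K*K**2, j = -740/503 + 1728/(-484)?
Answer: 594435754520/5533 ≈ 1.0743e+8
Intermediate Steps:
j = -306836/60863 (j = -740*1/503 + 1728*(-1/484) = -740/503 - 432/121 = -306836/60863 ≈ -5.0414)
l(K) = 5 - K**3 (l(K) = 5 - K*K**2 = 5 - K**3)
(-2542 + l(27))*(j - 4830) = (-2542 + (5 - 1*27**3))*(-306836/60863 - 4830) = (-2542 + (5 - 1*19683))*(-294275126/60863) = (-2542 + (5 - 19683))*(-294275126/60863) = (-2542 - 19678)*(-294275126/60863) = -22220*(-294275126/60863) = 594435754520/5533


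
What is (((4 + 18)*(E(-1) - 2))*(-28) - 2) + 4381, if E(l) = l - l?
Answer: 5611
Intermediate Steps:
E(l) = 0
(((4 + 18)*(E(-1) - 2))*(-28) - 2) + 4381 = (((4 + 18)*(0 - 2))*(-28) - 2) + 4381 = ((22*(-2))*(-28) - 2) + 4381 = (-44*(-28) - 2) + 4381 = (1232 - 2) + 4381 = 1230 + 4381 = 5611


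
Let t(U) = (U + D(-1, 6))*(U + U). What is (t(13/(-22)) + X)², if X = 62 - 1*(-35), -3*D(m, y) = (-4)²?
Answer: 5701005025/527076 ≈ 10816.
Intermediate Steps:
D(m, y) = -16/3 (D(m, y) = -⅓*(-4)² = -⅓*16 = -16/3)
t(U) = 2*U*(-16/3 + U) (t(U) = (U - 16/3)*(U + U) = (-16/3 + U)*(2*U) = 2*U*(-16/3 + U))
X = 97 (X = 62 + 35 = 97)
(t(13/(-22)) + X)² = (2*(13/(-22))*(-16 + 3*(13/(-22)))/3 + 97)² = (2*(13*(-1/22))*(-16 + 3*(13*(-1/22)))/3 + 97)² = ((⅔)*(-13/22)*(-16 + 3*(-13/22)) + 97)² = ((⅔)*(-13/22)*(-16 - 39/22) + 97)² = ((⅔)*(-13/22)*(-391/22) + 97)² = (5083/726 + 97)² = (75505/726)² = 5701005025/527076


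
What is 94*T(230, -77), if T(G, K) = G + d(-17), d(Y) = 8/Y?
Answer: 366788/17 ≈ 21576.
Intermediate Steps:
T(G, K) = -8/17 + G (T(G, K) = G + 8/(-17) = G + 8*(-1/17) = G - 8/17 = -8/17 + G)
94*T(230, -77) = 94*(-8/17 + 230) = 94*(3902/17) = 366788/17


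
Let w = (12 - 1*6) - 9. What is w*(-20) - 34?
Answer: 26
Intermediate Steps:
w = -3 (w = (12 - 6) - 9 = 6 - 9 = -3)
w*(-20) - 34 = -3*(-20) - 34 = 60 - 34 = 26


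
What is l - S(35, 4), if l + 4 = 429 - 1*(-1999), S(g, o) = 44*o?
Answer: 2248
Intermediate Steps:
l = 2424 (l = -4 + (429 - 1*(-1999)) = -4 + (429 + 1999) = -4 + 2428 = 2424)
l - S(35, 4) = 2424 - 44*4 = 2424 - 1*176 = 2424 - 176 = 2248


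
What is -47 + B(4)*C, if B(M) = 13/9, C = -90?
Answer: -177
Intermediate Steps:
B(M) = 13/9 (B(M) = 13*(⅑) = 13/9)
-47 + B(4)*C = -47 + (13/9)*(-90) = -47 - 130 = -177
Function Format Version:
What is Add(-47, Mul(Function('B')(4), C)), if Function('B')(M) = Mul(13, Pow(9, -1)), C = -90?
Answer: -177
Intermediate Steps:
Function('B')(M) = Rational(13, 9) (Function('B')(M) = Mul(13, Rational(1, 9)) = Rational(13, 9))
Add(-47, Mul(Function('B')(4), C)) = Add(-47, Mul(Rational(13, 9), -90)) = Add(-47, -130) = -177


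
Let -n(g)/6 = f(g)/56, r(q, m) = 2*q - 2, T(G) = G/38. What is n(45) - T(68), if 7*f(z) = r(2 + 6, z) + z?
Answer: -10027/3724 ≈ -2.6925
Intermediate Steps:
T(G) = G/38 (T(G) = G*(1/38) = G/38)
r(q, m) = -2 + 2*q
f(z) = 2 + z/7 (f(z) = ((-2 + 2*(2 + 6)) + z)/7 = ((-2 + 2*8) + z)/7 = ((-2 + 16) + z)/7 = (14 + z)/7 = 2 + z/7)
n(g) = -3/14 - 3*g/196 (n(g) = -6*(2 + g/7)/56 = -6*(1/28 + g/392) = -3/14 - 3*g/196)
n(45) - T(68) = (-3/14 - 3/196*45) - 68/38 = (-3/14 - 135/196) - 1*34/19 = -177/196 - 34/19 = -10027/3724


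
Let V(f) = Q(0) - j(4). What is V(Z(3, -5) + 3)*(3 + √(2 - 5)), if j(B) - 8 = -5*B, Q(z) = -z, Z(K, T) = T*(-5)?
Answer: 36 + 12*I*√3 ≈ 36.0 + 20.785*I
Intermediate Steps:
Z(K, T) = -5*T
j(B) = 8 - 5*B
V(f) = 12 (V(f) = -1*0 - (8 - 5*4) = 0 - (8 - 20) = 0 - 1*(-12) = 0 + 12 = 12)
V(Z(3, -5) + 3)*(3 + √(2 - 5)) = 12*(3 + √(2 - 5)) = 12*(3 + √(-3)) = 12*(3 + I*√3) = 36 + 12*I*√3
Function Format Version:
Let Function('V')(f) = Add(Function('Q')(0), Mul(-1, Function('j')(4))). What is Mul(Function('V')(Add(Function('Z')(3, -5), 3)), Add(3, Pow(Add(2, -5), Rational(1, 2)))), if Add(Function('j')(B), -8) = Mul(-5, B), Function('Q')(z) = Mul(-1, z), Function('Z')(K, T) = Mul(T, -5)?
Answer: Add(36, Mul(12, I, Pow(3, Rational(1, 2)))) ≈ Add(36.000, Mul(20.785, I))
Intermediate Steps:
Function('Z')(K, T) = Mul(-5, T)
Function('j')(B) = Add(8, Mul(-5, B))
Function('V')(f) = 12 (Function('V')(f) = Add(Mul(-1, 0), Mul(-1, Add(8, Mul(-5, 4)))) = Add(0, Mul(-1, Add(8, -20))) = Add(0, Mul(-1, -12)) = Add(0, 12) = 12)
Mul(Function('V')(Add(Function('Z')(3, -5), 3)), Add(3, Pow(Add(2, -5), Rational(1, 2)))) = Mul(12, Add(3, Pow(Add(2, -5), Rational(1, 2)))) = Mul(12, Add(3, Pow(-3, Rational(1, 2)))) = Mul(12, Add(3, Mul(I, Pow(3, Rational(1, 2))))) = Add(36, Mul(12, I, Pow(3, Rational(1, 2))))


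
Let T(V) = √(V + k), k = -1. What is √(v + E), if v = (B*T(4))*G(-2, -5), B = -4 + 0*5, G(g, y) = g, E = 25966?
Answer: √(25966 + 8*√3) ≈ 161.18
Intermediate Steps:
B = -4 (B = -4 + 0 = -4)
T(V) = √(-1 + V) (T(V) = √(V - 1) = √(-1 + V))
v = 8*√3 (v = -4*√(-1 + 4)*(-2) = -4*√3*(-2) = 8*√3 ≈ 13.856)
√(v + E) = √(8*√3 + 25966) = √(25966 + 8*√3)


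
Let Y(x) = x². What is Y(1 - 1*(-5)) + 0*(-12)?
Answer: 36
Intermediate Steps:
Y(1 - 1*(-5)) + 0*(-12) = (1 - 1*(-5))² + 0*(-12) = (1 + 5)² + 0 = 6² + 0 = 36 + 0 = 36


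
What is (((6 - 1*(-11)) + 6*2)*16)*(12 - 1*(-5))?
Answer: 7888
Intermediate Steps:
(((6 - 1*(-11)) + 6*2)*16)*(12 - 1*(-5)) = (((6 + 11) + 12)*16)*(12 + 5) = ((17 + 12)*16)*17 = (29*16)*17 = 464*17 = 7888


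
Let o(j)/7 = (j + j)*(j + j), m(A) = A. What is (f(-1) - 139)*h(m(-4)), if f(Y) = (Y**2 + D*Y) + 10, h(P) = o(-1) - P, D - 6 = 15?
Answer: -4768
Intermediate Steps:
D = 21 (D = 6 + 15 = 21)
o(j) = 28*j**2 (o(j) = 7*((j + j)*(j + j)) = 7*((2*j)*(2*j)) = 7*(4*j**2) = 28*j**2)
h(P) = 28 - P (h(P) = 28*(-1)**2 - P = 28*1 - P = 28 - P)
f(Y) = 10 + Y**2 + 21*Y (f(Y) = (Y**2 + 21*Y) + 10 = 10 + Y**2 + 21*Y)
(f(-1) - 139)*h(m(-4)) = ((10 + (-1)**2 + 21*(-1)) - 139)*(28 - 1*(-4)) = ((10 + 1 - 21) - 139)*(28 + 4) = (-10 - 139)*32 = -149*32 = -4768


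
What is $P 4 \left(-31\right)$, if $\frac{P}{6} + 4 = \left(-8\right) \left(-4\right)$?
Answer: $-20832$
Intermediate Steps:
$P = 168$ ($P = -24 + 6 \left(\left(-8\right) \left(-4\right)\right) = -24 + 6 \cdot 32 = -24 + 192 = 168$)
$P 4 \left(-31\right) = 168 \cdot 4 \left(-31\right) = 672 \left(-31\right) = -20832$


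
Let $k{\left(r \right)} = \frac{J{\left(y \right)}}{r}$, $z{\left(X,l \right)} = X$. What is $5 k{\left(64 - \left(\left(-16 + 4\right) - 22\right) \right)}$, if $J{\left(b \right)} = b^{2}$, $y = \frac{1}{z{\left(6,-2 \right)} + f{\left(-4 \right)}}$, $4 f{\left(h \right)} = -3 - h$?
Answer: $\frac{8}{6125} \approx 0.0013061$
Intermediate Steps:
$f{\left(h \right)} = - \frac{3}{4} - \frac{h}{4}$ ($f{\left(h \right)} = \frac{-3 - h}{4} = - \frac{3}{4} - \frac{h}{4}$)
$y = \frac{4}{25}$ ($y = \frac{1}{6 - - \frac{1}{4}} = \frac{1}{6 + \left(- \frac{3}{4} + 1\right)} = \frac{1}{6 + \frac{1}{4}} = \frac{1}{\frac{25}{4}} = \frac{4}{25} \approx 0.16$)
$k{\left(r \right)} = \frac{16}{625 r}$ ($k{\left(r \right)} = \frac{\left(\frac{4}{25}\right)^{2}}{r} = \frac{16}{625 r}$)
$5 k{\left(64 - \left(\left(-16 + 4\right) - 22\right) \right)} = 5 \frac{16}{625 \left(64 - \left(\left(-16 + 4\right) - 22\right)\right)} = 5 \frac{16}{625 \left(64 - \left(-12 - 22\right)\right)} = 5 \frac{16}{625 \left(64 - -34\right)} = 5 \frac{16}{625 \left(64 + 34\right)} = 5 \frac{16}{625 \cdot 98} = 5 \cdot \frac{16}{625} \cdot \frac{1}{98} = 5 \cdot \frac{8}{30625} = \frac{8}{6125}$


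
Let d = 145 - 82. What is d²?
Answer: 3969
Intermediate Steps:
d = 63
d² = 63² = 3969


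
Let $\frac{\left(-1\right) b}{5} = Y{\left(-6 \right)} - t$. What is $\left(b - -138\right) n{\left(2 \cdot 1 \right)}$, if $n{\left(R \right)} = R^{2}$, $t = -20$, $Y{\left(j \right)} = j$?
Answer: $272$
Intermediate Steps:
$b = -70$ ($b = - 5 \left(-6 - -20\right) = - 5 \left(-6 + 20\right) = \left(-5\right) 14 = -70$)
$\left(b - -138\right) n{\left(2 \cdot 1 \right)} = \left(-70 - -138\right) \left(2 \cdot 1\right)^{2} = \left(-70 + \left(-8 + 146\right)\right) 2^{2} = \left(-70 + 138\right) 4 = 68 \cdot 4 = 272$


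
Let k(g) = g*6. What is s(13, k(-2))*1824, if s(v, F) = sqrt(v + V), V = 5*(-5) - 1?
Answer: 1824*I*sqrt(13) ≈ 6576.5*I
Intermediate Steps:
V = -26 (V = -25 - 1 = -26)
k(g) = 6*g
s(v, F) = sqrt(-26 + v) (s(v, F) = sqrt(v - 26) = sqrt(-26 + v))
s(13, k(-2))*1824 = sqrt(-26 + 13)*1824 = sqrt(-13)*1824 = (I*sqrt(13))*1824 = 1824*I*sqrt(13)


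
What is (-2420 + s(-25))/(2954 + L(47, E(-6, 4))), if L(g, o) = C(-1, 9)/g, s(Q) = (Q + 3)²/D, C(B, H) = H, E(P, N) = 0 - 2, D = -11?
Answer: -115808/138847 ≈ -0.83407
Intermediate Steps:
E(P, N) = -2
s(Q) = -(3 + Q)²/11 (s(Q) = (Q + 3)²/(-11) = (3 + Q)²*(-1/11) = -(3 + Q)²/11)
L(g, o) = 9/g
(-2420 + s(-25))/(2954 + L(47, E(-6, 4))) = (-2420 - (3 - 25)²/11)/(2954 + 9/47) = (-2420 - 1/11*(-22)²)/(2954 + 9*(1/47)) = (-2420 - 1/11*484)/(2954 + 9/47) = (-2420 - 44)/(138847/47) = -2464*47/138847 = -115808/138847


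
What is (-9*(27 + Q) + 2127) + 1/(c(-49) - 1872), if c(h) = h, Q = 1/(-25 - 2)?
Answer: 10859410/5763 ≈ 1884.3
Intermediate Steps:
Q = -1/27 (Q = 1/(-27) = -1/27 ≈ -0.037037)
(-9*(27 + Q) + 2127) + 1/(c(-49) - 1872) = (-9*(27 - 1/27) + 2127) + 1/(-49 - 1872) = (-9*728/27 + 2127) + 1/(-1921) = (-728/3 + 2127) - 1/1921 = 5653/3 - 1/1921 = 10859410/5763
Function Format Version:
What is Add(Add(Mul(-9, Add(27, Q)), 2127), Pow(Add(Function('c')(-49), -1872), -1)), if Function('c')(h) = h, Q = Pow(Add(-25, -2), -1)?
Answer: Rational(10859410, 5763) ≈ 1884.3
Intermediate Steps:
Q = Rational(-1, 27) (Q = Pow(-27, -1) = Rational(-1, 27) ≈ -0.037037)
Add(Add(Mul(-9, Add(27, Q)), 2127), Pow(Add(Function('c')(-49), -1872), -1)) = Add(Add(Mul(-9, Add(27, Rational(-1, 27))), 2127), Pow(Add(-49, -1872), -1)) = Add(Add(Mul(-9, Rational(728, 27)), 2127), Pow(-1921, -1)) = Add(Add(Rational(-728, 3), 2127), Rational(-1, 1921)) = Add(Rational(5653, 3), Rational(-1, 1921)) = Rational(10859410, 5763)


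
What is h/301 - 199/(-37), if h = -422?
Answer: 44285/11137 ≈ 3.9764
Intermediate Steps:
h/301 - 199/(-37) = -422/301 - 199/(-37) = -422*1/301 - 199*(-1/37) = -422/301 + 199/37 = 44285/11137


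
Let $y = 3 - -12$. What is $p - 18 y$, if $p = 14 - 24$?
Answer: $-280$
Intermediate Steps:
$p = -10$ ($p = 14 - 24 = -10$)
$y = 15$ ($y = 3 + 12 = 15$)
$p - 18 y = -10 - 270 = -280$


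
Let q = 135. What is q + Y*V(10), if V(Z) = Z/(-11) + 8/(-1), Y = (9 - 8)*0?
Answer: 135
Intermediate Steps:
Y = 0 (Y = 1*0 = 0)
V(Z) = -8 - Z/11 (V(Z) = Z*(-1/11) + 8*(-1) = -Z/11 - 8 = -8 - Z/11)
q + Y*V(10) = 135 + 0*(-8 - 1/11*10) = 135 + 0*(-8 - 10/11) = 135 + 0*(-98/11) = 135 + 0 = 135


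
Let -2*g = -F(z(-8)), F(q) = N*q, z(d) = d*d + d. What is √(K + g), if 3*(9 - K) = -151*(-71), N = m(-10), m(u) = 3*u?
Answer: I*√39642/3 ≈ 66.368*I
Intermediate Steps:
N = -30 (N = 3*(-10) = -30)
z(d) = d + d² (z(d) = d² + d = d + d²)
F(q) = -30*q
K = -10694/3 (K = 9 - (-151)*(-71)/3 = 9 - ⅓*10721 = 9 - 10721/3 = -10694/3 ≈ -3564.7)
g = -840 (g = -(-1)*(-(-240)*(1 - 8))/2 = -(-1)*(-(-240)*(-7))/2 = -(-1)*(-30*56)/2 = -(-1)*(-1680)/2 = -½*1680 = -840)
√(K + g) = √(-10694/3 - 840) = √(-13214/3) = I*√39642/3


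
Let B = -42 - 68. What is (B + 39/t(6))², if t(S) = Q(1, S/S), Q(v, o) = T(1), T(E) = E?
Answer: 5041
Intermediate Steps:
Q(v, o) = 1
t(S) = 1
B = -110
(B + 39/t(6))² = (-110 + 39/1)² = (-110 + 39*1)² = (-110 + 39)² = (-71)² = 5041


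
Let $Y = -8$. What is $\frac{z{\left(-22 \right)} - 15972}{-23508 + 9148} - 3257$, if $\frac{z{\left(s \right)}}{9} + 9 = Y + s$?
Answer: $- \frac{46754197}{14360} \approx -3255.9$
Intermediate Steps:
$z{\left(s \right)} = -153 + 9 s$ ($z{\left(s \right)} = -81 + 9 \left(-8 + s\right) = -81 + \left(-72 + 9 s\right) = -153 + 9 s$)
$\frac{z{\left(-22 \right)} - 15972}{-23508 + 9148} - 3257 = \frac{\left(-153 + 9 \left(-22\right)\right) - 15972}{-23508 + 9148} - 3257 = \frac{\left(-153 - 198\right) - 15972}{-14360} - 3257 = \left(-351 - 15972\right) \left(- \frac{1}{14360}\right) - 3257 = \left(-16323\right) \left(- \frac{1}{14360}\right) - 3257 = \frac{16323}{14360} - 3257 = - \frac{46754197}{14360}$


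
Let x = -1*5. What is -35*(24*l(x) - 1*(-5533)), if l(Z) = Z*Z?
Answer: -214655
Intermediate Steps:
x = -5
l(Z) = Z**2
-35*(24*l(x) - 1*(-5533)) = -35*(24*(-5)**2 - 1*(-5533)) = -35*(24*25 + 5533) = -35*(600 + 5533) = -35*6133 = -214655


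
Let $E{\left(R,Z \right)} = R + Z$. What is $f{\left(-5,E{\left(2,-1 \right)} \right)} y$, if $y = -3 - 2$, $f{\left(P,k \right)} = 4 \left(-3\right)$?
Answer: $60$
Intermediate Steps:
$f{\left(P,k \right)} = -12$
$y = -5$ ($y = -3 - 2 = -5$)
$f{\left(-5,E{\left(2,-1 \right)} \right)} y = \left(-12\right) \left(-5\right) = 60$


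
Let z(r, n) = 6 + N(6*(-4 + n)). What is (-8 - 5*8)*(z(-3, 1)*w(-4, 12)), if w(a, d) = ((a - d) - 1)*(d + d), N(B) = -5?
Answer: 19584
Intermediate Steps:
z(r, n) = 1 (z(r, n) = 6 - 5 = 1)
w(a, d) = 2*d*(-1 + a - d) (w(a, d) = (-1 + a - d)*(2*d) = 2*d*(-1 + a - d))
(-8 - 5*8)*(z(-3, 1)*w(-4, 12)) = (-8 - 5*8)*(1*(2*12*(-1 - 4 - 1*12))) = (-8 - 40)*(1*(2*12*(-1 - 4 - 12))) = -48*2*12*(-17) = -48*(-408) = 19584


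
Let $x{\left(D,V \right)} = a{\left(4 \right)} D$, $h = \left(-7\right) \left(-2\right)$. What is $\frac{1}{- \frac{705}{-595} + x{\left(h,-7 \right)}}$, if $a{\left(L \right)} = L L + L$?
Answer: $\frac{119}{33461} \approx 0.0035564$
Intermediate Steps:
$h = 14$
$a{\left(L \right)} = L + L^{2}$ ($a{\left(L \right)} = L^{2} + L = L + L^{2}$)
$x{\left(D,V \right)} = 20 D$ ($x{\left(D,V \right)} = 4 \left(1 + 4\right) D = 4 \cdot 5 D = 20 D$)
$\frac{1}{- \frac{705}{-595} + x{\left(h,-7 \right)}} = \frac{1}{- \frac{705}{-595} + 20 \cdot 14} = \frac{1}{\left(-705\right) \left(- \frac{1}{595}\right) + 280} = \frac{1}{\frac{141}{119} + 280} = \frac{1}{\frac{33461}{119}} = \frac{119}{33461}$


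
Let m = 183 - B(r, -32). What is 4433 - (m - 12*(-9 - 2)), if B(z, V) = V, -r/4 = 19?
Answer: 4086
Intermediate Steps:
r = -76 (r = -4*19 = -76)
m = 215 (m = 183 - 1*(-32) = 183 + 32 = 215)
4433 - (m - 12*(-9 - 2)) = 4433 - (215 - 12*(-9 - 2)) = 4433 - (215 - 12*(-11)) = 4433 - (215 + 132) = 4433 - 1*347 = 4433 - 347 = 4086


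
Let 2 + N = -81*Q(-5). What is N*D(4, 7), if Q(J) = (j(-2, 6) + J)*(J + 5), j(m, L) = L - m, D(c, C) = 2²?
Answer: -8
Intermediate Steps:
D(c, C) = 4
Q(J) = (5 + J)*(8 + J) (Q(J) = ((6 - 1*(-2)) + J)*(J + 5) = ((6 + 2) + J)*(5 + J) = (8 + J)*(5 + J) = (5 + J)*(8 + J))
N = -2 (N = -2 - 81*(40 + (-5)² + 13*(-5)) = -2 - 81*(40 + 25 - 65) = -2 - 81*0 = -2 + 0 = -2)
N*D(4, 7) = -2*4 = -8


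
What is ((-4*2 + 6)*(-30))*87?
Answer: 5220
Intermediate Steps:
((-4*2 + 6)*(-30))*87 = ((-8 + 6)*(-30))*87 = -2*(-30)*87 = 60*87 = 5220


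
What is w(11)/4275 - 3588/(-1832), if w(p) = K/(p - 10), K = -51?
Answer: 1270439/652650 ≈ 1.9466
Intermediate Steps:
w(p) = -51/(-10 + p) (w(p) = -51/(p - 10) = -51/(-10 + p))
w(11)/4275 - 3588/(-1832) = -51/(-10 + 11)/4275 - 3588/(-1832) = -51/1*(1/4275) - 3588*(-1/1832) = -51*1*(1/4275) + 897/458 = -51*1/4275 + 897/458 = -17/1425 + 897/458 = 1270439/652650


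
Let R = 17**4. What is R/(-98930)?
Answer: -83521/98930 ≈ -0.84424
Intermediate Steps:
R = 83521
R/(-98930) = 83521/(-98930) = 83521*(-1/98930) = -83521/98930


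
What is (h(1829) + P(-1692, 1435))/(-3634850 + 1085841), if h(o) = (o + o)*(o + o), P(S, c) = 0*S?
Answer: -13380964/2549009 ≈ -5.2495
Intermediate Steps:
P(S, c) = 0
h(o) = 4*o**2 (h(o) = (2*o)*(2*o) = 4*o**2)
(h(1829) + P(-1692, 1435))/(-3634850 + 1085841) = (4*1829**2 + 0)/(-3634850 + 1085841) = (4*3345241 + 0)/(-2549009) = (13380964 + 0)*(-1/2549009) = 13380964*(-1/2549009) = -13380964/2549009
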